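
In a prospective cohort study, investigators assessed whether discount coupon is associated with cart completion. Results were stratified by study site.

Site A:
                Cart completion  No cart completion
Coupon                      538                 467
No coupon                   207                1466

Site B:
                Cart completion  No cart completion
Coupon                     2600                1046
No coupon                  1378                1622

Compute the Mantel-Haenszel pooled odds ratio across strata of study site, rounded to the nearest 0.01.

3.67

OR_MH = Σ(aᵢdᵢ/nᵢ) / Σ(bᵢcᵢ/nᵢ), where nᵢ is the stratum total.
Stratum 1 (Site A): n = 2678; a·d/n = 538·1466/2678 = 294.5138; b·c/n = 467·207/2678 = 36.0975
Stratum 2 (Site B): n = 6646; a·d/n = 2600·1622/6646 = 634.5471; b·c/n = 1046·1378/6646 = 216.8805
OR_MH = (294.5138 + 634.5471) / (36.0975 + 216.8805) = 929.0609 / 252.9780 = 3.67250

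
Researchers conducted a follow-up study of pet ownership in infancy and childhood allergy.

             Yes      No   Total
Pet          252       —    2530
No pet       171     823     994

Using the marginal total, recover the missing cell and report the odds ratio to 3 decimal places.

0.532

The missing cell is in the exposed row: 2530 − 252 = 2278.
So a = 252, b = 2278, c = 171, d = 823.
OR = (a·d)/(b·c) = (252 × 823) / (2278 × 171) = 207396 / 389538 = 0.53242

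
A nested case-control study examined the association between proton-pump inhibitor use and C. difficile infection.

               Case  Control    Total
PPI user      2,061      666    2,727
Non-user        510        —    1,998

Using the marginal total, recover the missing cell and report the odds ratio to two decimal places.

9.03

The missing cell is in the unexposed row: 1998 − 510 = 1488.
So a = 2061, b = 666, c = 510, d = 1488.
OR = (a·d)/(b·c) = (2061 × 1488) / (666 × 510) = 3066768 / 339660 = 9.02893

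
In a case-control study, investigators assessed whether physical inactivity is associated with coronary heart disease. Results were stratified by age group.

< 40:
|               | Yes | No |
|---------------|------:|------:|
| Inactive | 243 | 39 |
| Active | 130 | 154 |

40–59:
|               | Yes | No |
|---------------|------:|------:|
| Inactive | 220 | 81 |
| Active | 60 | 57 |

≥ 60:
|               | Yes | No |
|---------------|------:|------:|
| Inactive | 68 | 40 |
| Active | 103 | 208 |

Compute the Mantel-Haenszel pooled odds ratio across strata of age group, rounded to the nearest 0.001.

4.270

OR_MH = Σ(aᵢdᵢ/nᵢ) / Σ(bᵢcᵢ/nᵢ), where nᵢ is the stratum total.
Stratum 1 (< 40): n = 566; a·d/n = 243·154/566 = 66.1166; b·c/n = 39·130/566 = 8.9576
Stratum 2 (40–59): n = 418; a·d/n = 220·57/418 = 30.0000; b·c/n = 81·60/418 = 11.6268
Stratum 3 (≥ 60): n = 419; a·d/n = 68·208/419 = 33.7566; b·c/n = 40·103/419 = 9.8329
OR_MH = (66.1166 + 30.0000 + 33.7566) / (8.9576 + 11.6268 + 9.8329) = 129.8732 / 30.4173 = 4.26971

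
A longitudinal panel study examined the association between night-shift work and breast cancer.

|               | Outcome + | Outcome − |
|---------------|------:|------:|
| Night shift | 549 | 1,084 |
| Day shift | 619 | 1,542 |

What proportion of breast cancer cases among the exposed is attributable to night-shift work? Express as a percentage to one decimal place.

Cells: a = 549, b = 1084, c = 619, d = 1542.
Risk in exposed = 549/1633 = 0.33619; risk in unexposed = 619/2161 = 0.28644.
RR = 0.33619/0.28644 = 1.17368
AR% = (RR − 1)/RR × 100 = (1.17368 − 1)/1.17368 × 100 = 14.7980%

14.8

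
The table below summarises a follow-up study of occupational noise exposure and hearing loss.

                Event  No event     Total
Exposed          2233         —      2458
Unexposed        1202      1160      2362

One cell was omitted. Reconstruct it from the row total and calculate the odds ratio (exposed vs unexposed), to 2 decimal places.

9.58

The missing cell is in the exposed row: 2458 − 2233 = 225.
So a = 2233, b = 225, c = 1202, d = 1160.
OR = (a·d)/(b·c) = (2233 × 1160) / (225 × 1202) = 2590280 / 270450 = 9.57767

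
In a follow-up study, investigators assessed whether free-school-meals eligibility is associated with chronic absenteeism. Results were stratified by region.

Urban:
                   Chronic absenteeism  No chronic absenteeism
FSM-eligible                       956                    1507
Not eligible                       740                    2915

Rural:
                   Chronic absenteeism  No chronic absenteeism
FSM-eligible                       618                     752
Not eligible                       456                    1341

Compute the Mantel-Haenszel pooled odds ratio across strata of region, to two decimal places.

2.47

OR_MH = Σ(aᵢdᵢ/nᵢ) / Σ(bᵢcᵢ/nᵢ), where nᵢ is the stratum total.
Stratum 1 (Urban): n = 6118; a·d/n = 956·2915/6118 = 455.4985; b·c/n = 1507·740/6118 = 182.2785
Stratum 2 (Rural): n = 3167; a·d/n = 618·1341/3167 = 261.6792; b·c/n = 752·456/3167 = 108.2766
OR_MH = (455.4985 + 261.6792) / (182.2785 + 108.2766) = 717.1777 / 290.5551 = 2.46830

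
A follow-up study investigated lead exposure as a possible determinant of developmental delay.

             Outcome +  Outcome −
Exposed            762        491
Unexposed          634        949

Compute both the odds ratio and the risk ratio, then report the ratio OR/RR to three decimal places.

Cells: a = 762, b = 491, c = 634, d = 949.
OR = (762·949)/(491·634) = 723138/311294 = 2.32301
Risk in exposed = 762/1253 = 0.60814; risk in unexposed = 634/1583 = 0.40051; RR = 1.51843
OR/RR = 2.32301 / 1.51843 = 1.52987
The outcome is not rare, so the OR lies further from 1 than the RR.

1.530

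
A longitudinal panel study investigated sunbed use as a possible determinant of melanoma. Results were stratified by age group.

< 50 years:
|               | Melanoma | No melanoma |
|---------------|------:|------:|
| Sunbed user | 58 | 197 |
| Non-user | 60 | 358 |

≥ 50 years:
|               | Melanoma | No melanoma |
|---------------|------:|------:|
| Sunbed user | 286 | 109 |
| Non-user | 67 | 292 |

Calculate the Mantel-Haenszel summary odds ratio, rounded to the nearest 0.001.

5.197

OR_MH = Σ(aᵢdᵢ/nᵢ) / Σ(bᵢcᵢ/nᵢ), where nᵢ is the stratum total.
Stratum 1 (< 50 years): n = 673; a·d/n = 58·358/673 = 30.8529; b·c/n = 197·60/673 = 17.5632
Stratum 2 (≥ 50 years): n = 754; a·d/n = 286·292/754 = 110.7586; b·c/n = 109·67/754 = 9.6857
OR_MH = (30.8529 + 110.7586) / (17.5632 + 9.6857) = 141.6115 / 27.2488 = 5.19698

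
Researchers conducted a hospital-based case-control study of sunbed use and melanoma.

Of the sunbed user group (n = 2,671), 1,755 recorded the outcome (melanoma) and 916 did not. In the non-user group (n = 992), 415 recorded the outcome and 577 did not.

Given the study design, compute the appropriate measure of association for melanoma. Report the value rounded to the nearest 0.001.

2.664

From the description: a = 1755, b = 916, c = 415, d = 577.
This is a hospital-based case-control study: participants were sampled on outcome status, so risks in the source population cannot be estimated directly — relative risk is not valid here. The odds ratio is the appropriate measure.
OR = (a·d)/(b·c) = (1755 × 577) / (916 × 415) = 1012635 / 380140 = 2.66385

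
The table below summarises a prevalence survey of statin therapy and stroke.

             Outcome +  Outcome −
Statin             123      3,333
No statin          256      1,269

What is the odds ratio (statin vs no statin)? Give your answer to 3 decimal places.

Cells: a = 123, b = 3333, c = 256, d = 1269.
OR = (a·d)/(b·c) = (123 × 1269) / (3333 × 256) = 156087 / 853248 = 0.18293
Exposure is associated with lower odds of stroke (OR = 0.18 < 1).

0.183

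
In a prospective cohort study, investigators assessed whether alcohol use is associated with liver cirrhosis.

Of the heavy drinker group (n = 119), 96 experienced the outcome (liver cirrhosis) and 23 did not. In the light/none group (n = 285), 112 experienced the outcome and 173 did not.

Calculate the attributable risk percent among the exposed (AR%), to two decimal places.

51.29

From the description: a = 96, b = 23, c = 112, d = 173.
Risk in exposed = 96/119 = 0.80672; risk in unexposed = 112/285 = 0.39298.
RR = 0.80672/0.39298 = 2.05282
AR% = (RR − 1)/RR × 100 = (2.05282 − 1)/2.05282 × 100 = 51.2865%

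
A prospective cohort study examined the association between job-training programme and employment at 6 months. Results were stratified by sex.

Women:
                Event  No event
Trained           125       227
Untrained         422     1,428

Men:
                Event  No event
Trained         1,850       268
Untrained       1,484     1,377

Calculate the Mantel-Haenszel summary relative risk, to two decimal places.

RR_MH = Σ(aᵢ·n₀ᵢ/nᵢ) / Σ(cᵢ·n₁ᵢ/nᵢ), with n₁ᵢ = aᵢ+bᵢ (exposed), n₀ᵢ = cᵢ+dᵢ (unexposed), nᵢ = n₁ᵢ+n₀ᵢ.
Stratum 1 (Women): n₁ = 352, n₀ = 1850, n = 2202; a·n₀/n = 125·1850/2202 = 105.0182; c·n₁/n = 422·352/2202 = 67.4587
Stratum 2 (Men): n₁ = 2118, n₀ = 2861, n = 4979; a·n₀/n = 1850·2861/4979 = 1063.0347; c·n₁/n = 1484·2118/4979 = 631.2737
RR_MH = (105.0182 + 1063.0347) / (67.4587 + 631.2737) = 1168.0529 / 698.7324 = 1.67167

1.67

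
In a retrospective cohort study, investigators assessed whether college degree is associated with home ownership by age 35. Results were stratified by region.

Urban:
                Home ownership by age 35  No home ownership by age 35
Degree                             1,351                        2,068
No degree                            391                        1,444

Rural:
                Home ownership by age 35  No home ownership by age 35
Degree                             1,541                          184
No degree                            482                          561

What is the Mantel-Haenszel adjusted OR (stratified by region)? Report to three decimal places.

OR_MH = Σ(aᵢdᵢ/nᵢ) / Σ(bᵢcᵢ/nᵢ), where nᵢ is the stratum total.
Stratum 1 (Urban): n = 5254; a·d/n = 1351·1444/5254 = 371.3064; b·c/n = 2068·391/5254 = 153.8995
Stratum 2 (Rural): n = 2768; a·d/n = 1541·561/2768 = 312.3197; b·c/n = 184·482/2768 = 32.0405
OR_MH = (371.3064 + 312.3197) / (153.8995 + 32.0405) = 683.6262 / 185.9400 = 3.67660

3.677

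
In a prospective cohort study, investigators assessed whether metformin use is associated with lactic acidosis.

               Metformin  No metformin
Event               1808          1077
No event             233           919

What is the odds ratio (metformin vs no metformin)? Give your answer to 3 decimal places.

6.621

Reading the table with exposure as columns: a = 1808 (Metformin, case), b = 233 (Metformin, non-case), c = 1077 (No metformin, case), d = 919.
OR = (a·d)/(b·c) = (1808 × 919) / (233 × 1077) = 1661552 / 250941 = 6.62129
The odds of lactic acidosis are about 6.62 times as high in the metformin group.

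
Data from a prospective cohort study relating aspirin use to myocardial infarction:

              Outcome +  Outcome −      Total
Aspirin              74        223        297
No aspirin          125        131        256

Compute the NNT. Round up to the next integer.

5

Risk in treated group = 74/297 = 0.24916; risk in control = 125/256 = 0.48828.
Absolute risk reduction = 0.48828 − 0.24916 = 0.23912
NNT = 1 / ARR = 1 / 0.23912 = 4.182 → round up → 5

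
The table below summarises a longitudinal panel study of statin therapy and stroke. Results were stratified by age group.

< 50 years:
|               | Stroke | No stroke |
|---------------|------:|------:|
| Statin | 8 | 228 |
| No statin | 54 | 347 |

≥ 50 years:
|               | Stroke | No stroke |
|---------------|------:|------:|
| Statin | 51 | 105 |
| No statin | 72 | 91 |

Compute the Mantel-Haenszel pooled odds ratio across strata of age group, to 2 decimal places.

OR_MH = Σ(aᵢdᵢ/nᵢ) / Σ(bᵢcᵢ/nᵢ), where nᵢ is the stratum total.
Stratum 1 (< 50 years): n = 637; a·d/n = 8·347/637 = 4.3579; b·c/n = 228·54/637 = 19.3281
Stratum 2 (≥ 50 years): n = 319; a·d/n = 51·91/319 = 14.5486; b·c/n = 105·72/319 = 23.6991
OR_MH = (4.3579 + 14.5486) / (19.3281 + 23.6991) = 18.9065 / 43.0272 = 0.43941

0.44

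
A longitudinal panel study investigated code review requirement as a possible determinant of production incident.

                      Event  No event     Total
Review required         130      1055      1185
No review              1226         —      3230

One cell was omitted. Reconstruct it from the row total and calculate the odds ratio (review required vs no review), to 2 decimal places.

The missing cell is in the unexposed row: 3230 − 1226 = 2004.
So a = 130, b = 1055, c = 1226, d = 2004.
OR = (a·d)/(b·c) = (130 × 2004) / (1055 × 1226) = 260520 / 1293430 = 0.20142

0.20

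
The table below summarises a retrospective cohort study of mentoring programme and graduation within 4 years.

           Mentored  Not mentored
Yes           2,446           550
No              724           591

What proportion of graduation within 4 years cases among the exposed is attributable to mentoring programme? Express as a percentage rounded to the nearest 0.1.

37.5

Reading the table with exposure as columns: a = 2446 (Mentored, case), b = 724 (Mentored, non-case), c = 550 (Not mentored, case), d = 591.
Risk in exposed = 2446/3170 = 0.77161; risk in unexposed = 550/1141 = 0.48203.
RR = 0.77161/0.48203 = 1.60074
AR% = (RR − 1)/RR × 100 = (1.60074 − 1)/1.60074 × 100 = 37.5288%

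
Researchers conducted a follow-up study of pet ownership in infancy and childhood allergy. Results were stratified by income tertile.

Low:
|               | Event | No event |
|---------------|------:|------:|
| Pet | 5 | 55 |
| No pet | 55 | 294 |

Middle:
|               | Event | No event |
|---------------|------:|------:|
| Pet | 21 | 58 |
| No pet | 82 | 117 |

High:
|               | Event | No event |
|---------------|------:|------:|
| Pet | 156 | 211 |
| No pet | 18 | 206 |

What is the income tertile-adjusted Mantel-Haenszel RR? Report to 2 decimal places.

RR_MH = Σ(aᵢ·n₀ᵢ/nᵢ) / Σ(cᵢ·n₁ᵢ/nᵢ), with n₁ᵢ = aᵢ+bᵢ (exposed), n₀ᵢ = cᵢ+dᵢ (unexposed), nᵢ = n₁ᵢ+n₀ᵢ.
Stratum 1 (Low): n₁ = 60, n₀ = 349, n = 409; a·n₀/n = 5·349/409 = 4.2665; c·n₁/n = 55·60/409 = 8.0685
Stratum 2 (Middle): n₁ = 79, n₀ = 199, n = 278; a·n₀/n = 21·199/278 = 15.0324; c·n₁/n = 82·79/278 = 23.3022
Stratum 3 (High): n₁ = 367, n₀ = 224, n = 591; a·n₀/n = 156·224/591 = 59.1269; c·n₁/n = 18·367/591 = 11.1777
RR_MH = (4.2665 + 15.0324 + 59.1269) / (8.0685 + 23.3022 + 11.1777) = 78.4258 / 42.5483 = 1.84322

1.84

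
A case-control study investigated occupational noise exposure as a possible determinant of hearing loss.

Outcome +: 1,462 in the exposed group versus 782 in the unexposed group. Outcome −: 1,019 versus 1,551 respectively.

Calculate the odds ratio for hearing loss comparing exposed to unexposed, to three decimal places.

From the description: a = 1462, b = 1019, c = 782, d = 1551.
OR = (a·d)/(b·c) = (1462 × 1551) / (1019 × 782) = 2267562 / 796858 = 2.84563
The odds of hearing loss are about 2.85 times as high in the exposed group.

2.846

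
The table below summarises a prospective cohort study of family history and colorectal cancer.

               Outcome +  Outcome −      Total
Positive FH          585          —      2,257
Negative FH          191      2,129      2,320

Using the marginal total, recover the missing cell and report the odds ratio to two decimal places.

The missing cell is in the exposed row: 2257 − 585 = 1672.
So a = 585, b = 1672, c = 191, d = 2129.
OR = (a·d)/(b·c) = (585 × 2129) / (1672 × 191) = 1245465 / 319352 = 3.89998

3.90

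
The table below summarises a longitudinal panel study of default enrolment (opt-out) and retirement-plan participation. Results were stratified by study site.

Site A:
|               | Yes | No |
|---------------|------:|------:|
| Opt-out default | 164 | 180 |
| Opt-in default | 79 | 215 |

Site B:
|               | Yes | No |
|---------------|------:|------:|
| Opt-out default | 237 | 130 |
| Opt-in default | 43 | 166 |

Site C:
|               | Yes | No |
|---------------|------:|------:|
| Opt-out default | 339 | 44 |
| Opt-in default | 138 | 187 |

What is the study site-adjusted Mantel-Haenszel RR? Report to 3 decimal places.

2.193

RR_MH = Σ(aᵢ·n₀ᵢ/nᵢ) / Σ(cᵢ·n₁ᵢ/nᵢ), with n₁ᵢ = aᵢ+bᵢ (exposed), n₀ᵢ = cᵢ+dᵢ (unexposed), nᵢ = n₁ᵢ+n₀ᵢ.
Stratum 1 (Site A): n₁ = 344, n₀ = 294, n = 638; a·n₀/n = 164·294/638 = 75.5737; c·n₁/n = 79·344/638 = 42.5956
Stratum 2 (Site B): n₁ = 367, n₀ = 209, n = 576; a·n₀/n = 237·209/576 = 85.9948; c·n₁/n = 43·367/576 = 27.3976
Stratum 3 (Site C): n₁ = 383, n₀ = 325, n = 708; a·n₀/n = 339·325/708 = 155.6144; c·n₁/n = 138·383/708 = 74.6525
RR_MH = (75.5737 + 85.9948 + 155.6144) / (42.5956 + 27.3976 + 74.6525) = 317.1829 / 144.6457 = 2.19283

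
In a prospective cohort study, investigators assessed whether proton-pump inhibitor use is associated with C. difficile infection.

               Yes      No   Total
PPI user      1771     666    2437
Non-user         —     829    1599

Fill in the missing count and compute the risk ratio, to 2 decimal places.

1.51

The missing cell is in the unexposed row: 1599 − 829 = 770.
So a = 1771, b = 666, c = 770, d = 829.
RR = [a/(a+b)] / [c/(c+d)] = (1771/2437) / (770/1599) = 0.72671/0.48155 = 1.50911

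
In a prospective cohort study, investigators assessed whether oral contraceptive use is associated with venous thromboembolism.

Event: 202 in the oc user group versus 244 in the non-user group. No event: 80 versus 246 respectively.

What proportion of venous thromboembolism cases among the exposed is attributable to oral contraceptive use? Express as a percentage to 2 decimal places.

From the description: a = 202, b = 80, c = 244, d = 246.
Risk in exposed = 202/282 = 0.71631; risk in unexposed = 244/490 = 0.49796.
RR = 0.71631/0.49796 = 1.43850
AR% = (RR − 1)/RR × 100 = (1.43850 − 1)/1.43850 × 100 = 30.4829%

30.48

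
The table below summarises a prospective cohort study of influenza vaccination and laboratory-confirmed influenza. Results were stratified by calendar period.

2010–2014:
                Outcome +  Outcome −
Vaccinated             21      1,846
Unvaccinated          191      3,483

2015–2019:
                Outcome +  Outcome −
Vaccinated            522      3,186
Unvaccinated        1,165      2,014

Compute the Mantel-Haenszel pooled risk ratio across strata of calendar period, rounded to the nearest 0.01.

0.37

RR_MH = Σ(aᵢ·n₀ᵢ/nᵢ) / Σ(cᵢ·n₁ᵢ/nᵢ), with n₁ᵢ = aᵢ+bᵢ (exposed), n₀ᵢ = cᵢ+dᵢ (unexposed), nᵢ = n₁ᵢ+n₀ᵢ.
Stratum 1 (2010–2014): n₁ = 1867, n₀ = 3674, n = 5541; a·n₀/n = 21·3674/5541 = 13.9242; c·n₁/n = 191·1867/5541 = 64.3561
Stratum 2 (2015–2019): n₁ = 3708, n₀ = 3179, n = 6887; a·n₀/n = 522·3179/6887 = 240.9522; c·n₁/n = 1165·3708/6887 = 627.2426
RR_MH = (13.9242 + 240.9522) / (64.3561 + 627.2426) = 254.8764 / 691.5987 = 0.36853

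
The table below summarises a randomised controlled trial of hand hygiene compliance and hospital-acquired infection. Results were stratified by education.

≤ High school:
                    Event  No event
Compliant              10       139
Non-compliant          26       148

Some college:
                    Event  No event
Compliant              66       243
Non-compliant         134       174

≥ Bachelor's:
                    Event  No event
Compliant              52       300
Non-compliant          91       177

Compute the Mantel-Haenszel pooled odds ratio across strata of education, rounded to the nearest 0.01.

0.35

OR_MH = Σ(aᵢdᵢ/nᵢ) / Σ(bᵢcᵢ/nᵢ), where nᵢ is the stratum total.
Stratum 1 (≤ High school): n = 323; a·d/n = 10·148/323 = 4.5820; b·c/n = 139·26/323 = 11.1889
Stratum 2 (Some college): n = 617; a·d/n = 66·174/617 = 18.6126; b·c/n = 243·134/617 = 52.7747
Stratum 3 (≥ Bachelor's): n = 620; a·d/n = 52·177/620 = 14.8452; b·c/n = 300·91/620 = 44.0323
OR_MH = (4.5820 + 18.6126 + 14.8452) / (11.1889 + 52.7747 + 44.0323) = 38.0398 / 107.9958 = 0.35223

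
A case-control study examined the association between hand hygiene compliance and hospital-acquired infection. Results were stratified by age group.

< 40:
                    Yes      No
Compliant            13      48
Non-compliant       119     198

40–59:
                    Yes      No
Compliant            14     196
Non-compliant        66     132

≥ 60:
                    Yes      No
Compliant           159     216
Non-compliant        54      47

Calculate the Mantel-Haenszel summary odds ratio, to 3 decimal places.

0.379

OR_MH = Σ(aᵢdᵢ/nᵢ) / Σ(bᵢcᵢ/nᵢ), where nᵢ is the stratum total.
Stratum 1 (< 40): n = 378; a·d/n = 13·198/378 = 6.8095; b·c/n = 48·119/378 = 15.1111
Stratum 2 (40–59): n = 408; a·d/n = 14·132/408 = 4.5294; b·c/n = 196·66/408 = 31.7059
Stratum 3 (≥ 60): n = 476; a·d/n = 159·47/476 = 15.6996; b·c/n = 216·54/476 = 24.5042
OR_MH = (6.8095 + 4.5294 + 15.6996) / (15.1111 + 31.7059 + 24.5042) = 27.0385 / 71.3212 = 0.37911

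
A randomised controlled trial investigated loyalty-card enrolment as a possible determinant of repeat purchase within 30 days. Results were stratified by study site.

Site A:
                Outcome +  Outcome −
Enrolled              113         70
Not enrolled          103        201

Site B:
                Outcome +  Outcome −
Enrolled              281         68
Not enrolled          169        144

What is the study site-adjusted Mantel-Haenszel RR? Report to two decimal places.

RR_MH = Σ(aᵢ·n₀ᵢ/nᵢ) / Σ(cᵢ·n₁ᵢ/nᵢ), with n₁ᵢ = aᵢ+bᵢ (exposed), n₀ᵢ = cᵢ+dᵢ (unexposed), nᵢ = n₁ᵢ+n₀ᵢ.
Stratum 1 (Site A): n₁ = 183, n₀ = 304, n = 487; a·n₀/n = 113·304/487 = 70.5380; c·n₁/n = 103·183/487 = 38.7043
Stratum 2 (Site B): n₁ = 349, n₀ = 313, n = 662; a·n₀/n = 281·313/662 = 132.8595; c·n₁/n = 169·349/662 = 89.0952
RR_MH = (70.5380 + 132.8595) / (38.7043 + 89.0952) = 203.3975 / 127.7995 = 1.59154

1.59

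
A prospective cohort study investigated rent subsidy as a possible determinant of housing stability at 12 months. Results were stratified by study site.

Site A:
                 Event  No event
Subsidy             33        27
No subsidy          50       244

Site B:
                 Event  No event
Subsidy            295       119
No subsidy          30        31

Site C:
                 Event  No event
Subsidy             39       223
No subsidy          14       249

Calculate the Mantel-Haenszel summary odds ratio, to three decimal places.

OR_MH = Σ(aᵢdᵢ/nᵢ) / Σ(bᵢcᵢ/nᵢ), where nᵢ is the stratum total.
Stratum 1 (Site A): n = 354; a·d/n = 33·244/354 = 22.7458; b·c/n = 27·50/354 = 3.8136
Stratum 2 (Site B): n = 475; a·d/n = 295·31/475 = 19.2526; b·c/n = 119·30/475 = 7.5158
Stratum 3 (Site C): n = 525; a·d/n = 39·249/525 = 18.4971; b·c/n = 223·14/525 = 5.9467
OR_MH = (22.7458 + 19.2526 + 18.4971) / (3.8136 + 7.5158 + 5.9467) = 60.4955 / 17.2760 = 3.50171

3.502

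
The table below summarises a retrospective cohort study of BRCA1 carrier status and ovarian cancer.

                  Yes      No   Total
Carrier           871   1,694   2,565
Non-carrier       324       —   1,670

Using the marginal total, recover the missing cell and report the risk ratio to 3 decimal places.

1.750

The missing cell is in the unexposed row: 1670 − 324 = 1346.
So a = 871, b = 1694, c = 324, d = 1346.
RR = [a/(a+b)] / [c/(c+d)] = (871/2565) / (324/1670) = 0.33957/0.19401 = 1.75026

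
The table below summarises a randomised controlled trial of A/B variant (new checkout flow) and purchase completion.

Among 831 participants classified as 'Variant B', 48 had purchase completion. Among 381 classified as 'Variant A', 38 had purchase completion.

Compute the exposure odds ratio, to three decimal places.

From the description: a = 48, b = 783, c = 38, d = 343.
OR = (a·d)/(b·c) = (48 × 343) / (783 × 38) = 16464 / 29754 = 0.55334
Exposure is associated with lower odds of purchase completion (OR = 0.55 < 1).

0.553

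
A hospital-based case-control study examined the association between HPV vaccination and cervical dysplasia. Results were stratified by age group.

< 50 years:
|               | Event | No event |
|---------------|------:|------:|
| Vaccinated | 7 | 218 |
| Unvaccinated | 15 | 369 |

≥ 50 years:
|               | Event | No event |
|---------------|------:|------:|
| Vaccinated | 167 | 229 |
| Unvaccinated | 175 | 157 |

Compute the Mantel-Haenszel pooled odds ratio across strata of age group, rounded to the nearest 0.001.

OR_MH = Σ(aᵢdᵢ/nᵢ) / Σ(bᵢcᵢ/nᵢ), where nᵢ is the stratum total.
Stratum 1 (< 50 years): n = 609; a·d/n = 7·369/609 = 4.2414; b·c/n = 218·15/609 = 5.3695
Stratum 2 (≥ 50 years): n = 728; a·d/n = 167·157/728 = 36.0151; b·c/n = 229·175/728 = 55.0481
OR_MH = (4.2414 + 36.0151) / (5.3695 + 55.0481) = 40.2565 / 60.4175 = 0.66630

0.666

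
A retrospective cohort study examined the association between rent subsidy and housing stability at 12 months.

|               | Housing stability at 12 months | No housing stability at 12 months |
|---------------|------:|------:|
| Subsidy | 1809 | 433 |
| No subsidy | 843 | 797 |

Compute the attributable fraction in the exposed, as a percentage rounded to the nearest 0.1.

Cells: a = 1809, b = 433, c = 843, d = 797.
Risk in exposed = 1809/2242 = 0.80687; risk in unexposed = 843/1640 = 0.51402.
RR = 0.80687/0.51402 = 1.56971
AR% = (RR − 1)/RR × 100 = (1.56971 − 1)/1.56971 × 100 = 36.2939%

36.3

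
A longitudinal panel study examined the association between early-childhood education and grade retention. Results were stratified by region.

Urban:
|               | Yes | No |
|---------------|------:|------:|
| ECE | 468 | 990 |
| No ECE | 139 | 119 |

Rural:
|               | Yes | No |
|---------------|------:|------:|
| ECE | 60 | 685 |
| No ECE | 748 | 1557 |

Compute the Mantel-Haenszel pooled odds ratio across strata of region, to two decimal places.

0.25

OR_MH = Σ(aᵢdᵢ/nᵢ) / Σ(bᵢcᵢ/nᵢ), where nᵢ is the stratum total.
Stratum 1 (Urban): n = 1716; a·d/n = 468·119/1716 = 32.4545; b·c/n = 990·139/1716 = 80.1923
Stratum 2 (Rural): n = 3050; a·d/n = 60·1557/3050 = 30.6295; b·c/n = 685·748/3050 = 167.9934
OR_MH = (32.4545 + 30.6295) / (80.1923 + 167.9934) = 63.0841 / 248.1858 = 0.25418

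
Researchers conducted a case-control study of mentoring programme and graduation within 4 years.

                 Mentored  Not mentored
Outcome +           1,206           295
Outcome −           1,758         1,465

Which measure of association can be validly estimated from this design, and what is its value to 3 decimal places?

3.407

Reading the table with exposure as columns: a = 1206 (Mentored, case), b = 1758 (Mentored, non-case), c = 295 (Not mentored, case), d = 1465.
This is a case-control study: participants were sampled on outcome status, so risks in the source population cannot be estimated directly — relative risk is not valid here. The odds ratio is the appropriate measure.
OR = (a·d)/(b·c) = (1206 × 1465) / (1758 × 295) = 1766790 / 518610 = 3.40678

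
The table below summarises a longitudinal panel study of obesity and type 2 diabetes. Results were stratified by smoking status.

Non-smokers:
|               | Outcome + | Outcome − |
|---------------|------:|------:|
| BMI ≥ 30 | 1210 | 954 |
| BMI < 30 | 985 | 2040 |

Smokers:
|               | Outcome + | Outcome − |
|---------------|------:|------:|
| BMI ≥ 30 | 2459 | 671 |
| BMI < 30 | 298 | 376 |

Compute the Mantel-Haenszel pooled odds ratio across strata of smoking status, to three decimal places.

3.076

OR_MH = Σ(aᵢdᵢ/nᵢ) / Σ(bᵢcᵢ/nᵢ), where nᵢ is the stratum total.
Stratum 1 (Non-smokers): n = 5189; a·d/n = 1210·2040/5189 = 475.6986; b·c/n = 954·985/5189 = 181.0927
Stratum 2 (Smokers): n = 3804; a·d/n = 2459·376/3804 = 243.0557; b·c/n = 671·298/3804 = 52.5652
OR_MH = (475.6986 + 243.0557) / (181.0927 + 52.5652) = 718.7543 / 233.6579 = 3.07610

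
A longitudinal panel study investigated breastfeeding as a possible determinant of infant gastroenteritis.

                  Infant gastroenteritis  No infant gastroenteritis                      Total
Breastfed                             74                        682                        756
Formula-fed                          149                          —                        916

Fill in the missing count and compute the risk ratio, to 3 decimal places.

The missing cell is in the unexposed row: 916 − 149 = 767.
So a = 74, b = 682, c = 149, d = 767.
RR = [a/(a+b)] / [c/(c+d)] = (74/756) / (149/916) = 0.09788/0.16266 = 0.60175

0.602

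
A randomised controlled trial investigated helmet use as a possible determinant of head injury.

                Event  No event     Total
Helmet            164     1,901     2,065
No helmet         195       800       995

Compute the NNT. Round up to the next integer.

Risk in treated group = 164/2065 = 0.07942; risk in control = 195/995 = 0.19598.
Absolute risk reduction = 0.19598 − 0.07942 = 0.11656
NNT = 1 / ARR = 1 / 0.11656 = 8.579 → round up → 9

9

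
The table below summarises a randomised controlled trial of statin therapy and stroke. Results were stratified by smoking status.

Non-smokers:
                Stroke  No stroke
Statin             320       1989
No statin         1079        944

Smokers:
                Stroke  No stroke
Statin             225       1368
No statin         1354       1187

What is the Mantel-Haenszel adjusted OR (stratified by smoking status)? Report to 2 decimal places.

OR_MH = Σ(aᵢdᵢ/nᵢ) / Σ(bᵢcᵢ/nᵢ), where nᵢ is the stratum total.
Stratum 1 (Non-smokers): n = 4332; a·d/n = 320·944/4332 = 69.7322; b·c/n = 1989·1079/4332 = 495.4134
Stratum 2 (Smokers): n = 4134; a·d/n = 225·1187/4134 = 64.6045; b·c/n = 1368·1354/4134 = 448.0581
OR_MH = (69.7322 + 64.6045) / (495.4134 + 448.0581) = 134.3367 / 943.4715 = 0.14239

0.14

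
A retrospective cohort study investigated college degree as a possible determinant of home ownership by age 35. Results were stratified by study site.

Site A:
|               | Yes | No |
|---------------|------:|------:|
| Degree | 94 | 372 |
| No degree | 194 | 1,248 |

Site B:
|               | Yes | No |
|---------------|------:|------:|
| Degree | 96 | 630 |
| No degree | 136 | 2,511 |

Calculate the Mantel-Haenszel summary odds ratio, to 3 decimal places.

2.103

OR_MH = Σ(aᵢdᵢ/nᵢ) / Σ(bᵢcᵢ/nᵢ), where nᵢ is the stratum total.
Stratum 1 (Site A): n = 1908; a·d/n = 94·1248/1908 = 61.4843; b·c/n = 372·194/1908 = 37.8239
Stratum 2 (Site B): n = 3373; a·d/n = 96·2511/3373 = 71.4664; b·c/n = 630·136/3373 = 25.4017
OR_MH = (61.4843 + 71.4664) / (37.8239 + 25.4017) = 132.9506 / 63.2256 = 2.10280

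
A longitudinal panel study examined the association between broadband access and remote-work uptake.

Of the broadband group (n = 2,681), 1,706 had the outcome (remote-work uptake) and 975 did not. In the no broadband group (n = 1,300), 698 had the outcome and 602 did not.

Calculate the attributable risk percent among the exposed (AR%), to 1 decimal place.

From the description: a = 1706, b = 975, c = 698, d = 602.
Risk in exposed = 1706/2681 = 0.63633; risk in unexposed = 698/1300 = 0.53692.
RR = 0.63633/0.53692 = 1.18514
AR% = (RR − 1)/RR × 100 = (1.18514 − 1)/1.18514 × 100 = 15.6219%

15.6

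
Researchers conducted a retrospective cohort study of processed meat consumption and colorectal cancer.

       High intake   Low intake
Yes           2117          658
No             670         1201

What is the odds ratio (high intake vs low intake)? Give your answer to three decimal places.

Reading the table with exposure as columns: a = 2117 (High intake, case), b = 670 (High intake, non-case), c = 658 (Low intake, case), d = 1201.
OR = (a·d)/(b·c) = (2117 × 1201) / (670 × 658) = 2542517 / 440860 = 5.76718
The odds of colorectal cancer are about 5.77 times as high in the high intake group.

5.767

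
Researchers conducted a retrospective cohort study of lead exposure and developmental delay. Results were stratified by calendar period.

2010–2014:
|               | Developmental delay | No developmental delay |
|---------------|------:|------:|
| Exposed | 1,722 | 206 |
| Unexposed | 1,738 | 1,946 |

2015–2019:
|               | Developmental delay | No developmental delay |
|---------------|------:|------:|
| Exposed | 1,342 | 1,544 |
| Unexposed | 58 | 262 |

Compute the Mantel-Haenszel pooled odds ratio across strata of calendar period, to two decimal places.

OR_MH = Σ(aᵢdᵢ/nᵢ) / Σ(bᵢcᵢ/nᵢ), where nᵢ is the stratum total.
Stratum 1 (2010–2014): n = 5612; a·d/n = 1722·1946/5612 = 597.1155; b·c/n = 206·1738/5612 = 63.7969
Stratum 2 (2015–2019): n = 3206; a·d/n = 1342·262/3206 = 109.6706; b·c/n = 1544·58/3206 = 27.9326
OR_MH = (597.1155 + 109.6706) / (63.7969 + 27.9326) = 706.7861 / 91.7295 = 7.70511

7.71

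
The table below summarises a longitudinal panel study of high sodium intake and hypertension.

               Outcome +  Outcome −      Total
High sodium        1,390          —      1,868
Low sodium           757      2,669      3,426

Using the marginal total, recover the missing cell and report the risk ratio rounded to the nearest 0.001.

The missing cell is in the exposed row: 1868 − 1390 = 478.
So a = 1390, b = 478, c = 757, d = 2669.
RR = [a/(a+b)] / [c/(c+d)] = (1390/1868) / (757/3426) = 0.74411/0.22096 = 3.36767

3.368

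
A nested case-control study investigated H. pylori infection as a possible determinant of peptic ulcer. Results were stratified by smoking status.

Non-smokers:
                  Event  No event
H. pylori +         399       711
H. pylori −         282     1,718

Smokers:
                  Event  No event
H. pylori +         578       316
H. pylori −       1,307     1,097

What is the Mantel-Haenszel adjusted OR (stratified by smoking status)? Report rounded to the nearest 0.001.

OR_MH = Σ(aᵢdᵢ/nᵢ) / Σ(bᵢcᵢ/nᵢ), where nᵢ is the stratum total.
Stratum 1 (Non-smokers): n = 3110; a·d/n = 399·1718/3110 = 220.4122; b·c/n = 711·282/3110 = 64.4701
Stratum 2 (Smokers): n = 3298; a·d/n = 578·1097/3298 = 192.2577; b·c/n = 316·1307/3298 = 125.2310
OR_MH = (220.4122 + 192.2577) / (64.4701 + 125.2310) = 412.6700 / 189.7011 = 2.17537

2.175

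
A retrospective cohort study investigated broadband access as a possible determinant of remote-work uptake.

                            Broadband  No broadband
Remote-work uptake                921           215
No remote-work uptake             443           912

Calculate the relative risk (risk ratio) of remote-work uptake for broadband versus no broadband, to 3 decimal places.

Reading the table with exposure as columns: a = 921 (Broadband, case), b = 443 (Broadband, non-case), c = 215 (No broadband, case), d = 912.
Risk in exposed = 921/1364 = 0.67522; risk in unexposed = 215/1127 = 0.19077.
RR = 0.67522 / 0.19077 = 3.53941
The risk among the exposed is 3.54 times that among the unexposed.

3.539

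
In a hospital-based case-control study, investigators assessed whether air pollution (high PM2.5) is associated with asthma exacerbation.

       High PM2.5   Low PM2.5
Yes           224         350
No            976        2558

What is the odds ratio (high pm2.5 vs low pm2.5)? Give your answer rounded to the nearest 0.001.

1.677

Reading the table with exposure as columns: a = 224 (High PM2.5, case), b = 976 (High PM2.5, non-case), c = 350 (Low PM2.5, case), d = 2558.
OR = (a·d)/(b·c) = (224 × 2558) / (976 × 350) = 572992 / 341600 = 1.67738
The odds of asthma exacerbation are about 1.68 times as high in the high pm2.5 group.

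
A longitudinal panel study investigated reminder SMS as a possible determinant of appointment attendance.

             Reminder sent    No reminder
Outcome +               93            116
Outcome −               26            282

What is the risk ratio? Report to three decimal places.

2.681

Reading the table with exposure as columns: a = 93 (Reminder sent, case), b = 26 (Reminder sent, non-case), c = 116 (No reminder, case), d = 282.
Risk in exposed = 93/119 = 0.78151; risk in unexposed = 116/398 = 0.29146.
RR = 0.78151 / 0.29146 = 2.68140
The risk among the exposed is 2.68 times that among the unexposed.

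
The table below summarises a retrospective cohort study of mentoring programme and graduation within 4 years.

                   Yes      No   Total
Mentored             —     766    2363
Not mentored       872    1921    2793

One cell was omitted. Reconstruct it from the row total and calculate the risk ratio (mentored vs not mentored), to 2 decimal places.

The missing cell is in the exposed row: 2363 − 766 = 1597.
So a = 1597, b = 766, c = 872, d = 1921.
RR = [a/(a+b)] / [c/(c+d)] = (1597/2363) / (872/2793) = 0.67584/0.31221 = 2.16469

2.16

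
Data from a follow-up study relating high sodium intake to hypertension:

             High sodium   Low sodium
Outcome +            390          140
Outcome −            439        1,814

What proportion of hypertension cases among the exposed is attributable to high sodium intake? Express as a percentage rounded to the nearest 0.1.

84.8

Reading the table with exposure as columns: a = 390 (High sodium, case), b = 439 (High sodium, non-case), c = 140 (Low sodium, case), d = 1814.
Risk in exposed = 390/829 = 0.47045; risk in unexposed = 140/1954 = 0.07165.
RR = 0.47045/0.07165 = 6.56609
AR% = (RR − 1)/RR × 100 = (6.56609 − 1)/6.56609 × 100 = 84.7702%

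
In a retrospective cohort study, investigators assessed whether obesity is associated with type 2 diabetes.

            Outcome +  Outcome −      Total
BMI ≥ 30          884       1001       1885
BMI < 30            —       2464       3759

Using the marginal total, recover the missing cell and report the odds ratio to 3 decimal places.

1.680

The missing cell is in the unexposed row: 3759 − 2464 = 1295.
So a = 884, b = 1001, c = 1295, d = 2464.
OR = (a·d)/(b·c) = (884 × 2464) / (1001 × 1295) = 2178176 / 1296295 = 1.68031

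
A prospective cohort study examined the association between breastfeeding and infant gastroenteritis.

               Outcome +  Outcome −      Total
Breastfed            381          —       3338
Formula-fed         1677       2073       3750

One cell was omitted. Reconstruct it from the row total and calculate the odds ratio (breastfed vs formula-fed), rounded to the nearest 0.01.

0.16

The missing cell is in the exposed row: 3338 − 381 = 2957.
So a = 381, b = 2957, c = 1677, d = 2073.
OR = (a·d)/(b·c) = (381 × 2073) / (2957 × 1677) = 789813 / 4958889 = 0.15927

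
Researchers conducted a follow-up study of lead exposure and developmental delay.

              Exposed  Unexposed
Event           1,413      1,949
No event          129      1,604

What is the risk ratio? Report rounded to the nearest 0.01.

1.67

Reading the table with exposure as columns: a = 1413 (Exposed, case), b = 129 (Exposed, non-case), c = 1949 (Unexposed, case), d = 1604.
Risk in exposed = 1413/1542 = 0.91634; risk in unexposed = 1949/3553 = 0.54855.
RR = 0.91634 / 0.54855 = 1.67048
The risk among the exposed is 1.67 times that among the unexposed.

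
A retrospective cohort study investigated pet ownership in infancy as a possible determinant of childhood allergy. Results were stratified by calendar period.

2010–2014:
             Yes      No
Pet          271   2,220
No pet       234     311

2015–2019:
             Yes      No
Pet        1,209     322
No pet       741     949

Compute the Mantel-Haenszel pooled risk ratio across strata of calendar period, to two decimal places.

1.26

RR_MH = Σ(aᵢ·n₀ᵢ/nᵢ) / Σ(cᵢ·n₁ᵢ/nᵢ), with n₁ᵢ = aᵢ+bᵢ (exposed), n₀ᵢ = cᵢ+dᵢ (unexposed), nᵢ = n₁ᵢ+n₀ᵢ.
Stratum 1 (2010–2014): n₁ = 2491, n₀ = 545, n = 3036; a·n₀/n = 271·545/3036 = 48.6479; c·n₁/n = 234·2491/3036 = 191.9941
Stratum 2 (2015–2019): n₁ = 1531, n₀ = 1690, n = 3221; a·n₀/n = 1209·1690/3221 = 634.3403; c·n₁/n = 741·1531/3221 = 352.2108
RR_MH = (48.6479 + 634.3403) / (191.9941 + 352.2108) = 682.9882 / 544.2049 = 1.25502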